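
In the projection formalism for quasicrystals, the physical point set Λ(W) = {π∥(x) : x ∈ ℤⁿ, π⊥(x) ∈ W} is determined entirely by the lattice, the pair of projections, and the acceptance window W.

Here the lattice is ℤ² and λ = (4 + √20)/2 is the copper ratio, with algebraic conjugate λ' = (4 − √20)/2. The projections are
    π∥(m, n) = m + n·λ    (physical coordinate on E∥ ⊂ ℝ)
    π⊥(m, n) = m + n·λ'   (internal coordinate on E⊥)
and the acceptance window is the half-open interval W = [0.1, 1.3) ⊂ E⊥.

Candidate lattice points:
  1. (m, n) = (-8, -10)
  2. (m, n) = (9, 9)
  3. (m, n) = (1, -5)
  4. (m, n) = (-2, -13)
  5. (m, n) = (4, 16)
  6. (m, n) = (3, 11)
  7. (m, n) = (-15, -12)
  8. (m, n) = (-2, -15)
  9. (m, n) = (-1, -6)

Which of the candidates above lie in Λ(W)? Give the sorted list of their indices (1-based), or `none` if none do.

Numerically λ ≈ 4.23607 and λ' = −1/λ ≈ -0.23607.
#1 (-8,-10): internal coord -8 + (-10)·λ' = -5.63932; -5.63932 ∉ [0.1, 1.3) → out
#2 (9,9): internal coord 9 + (9)·λ' = +6.87539; +6.87539 ∉ [0.1, 1.3) → out
#3 (1,-5): internal coord 1 + (-5)·λ' = +2.18034; +2.18034 ∉ [0.1, 1.3) → out
#4 (-2,-13): internal coord -2 + (-13)·λ' = +1.06888; +1.06888 ∈ [0.1, 1.3) → IN Λ
#5 (4,16): internal coord 4 + (16)·λ' = +0.22291; +0.22291 ∈ [0.1, 1.3) → IN Λ
#6 (3,11): internal coord 3 + (11)·λ' = +0.40325; +0.40325 ∈ [0.1, 1.3) → IN Λ
#7 (-15,-12): internal coord -15 + (-12)·λ' = -12.16718; -12.16718 ∉ [0.1, 1.3) → out
#8 (-2,-15): internal coord -2 + (-15)·λ' = +1.54102; +1.54102 ∉ [0.1, 1.3) → out
#9 (-1,-6): internal coord -1 + (-6)·λ' = +0.41641; +0.41641 ∈ [0.1, 1.3) → IN Λ

4, 5, 6, 9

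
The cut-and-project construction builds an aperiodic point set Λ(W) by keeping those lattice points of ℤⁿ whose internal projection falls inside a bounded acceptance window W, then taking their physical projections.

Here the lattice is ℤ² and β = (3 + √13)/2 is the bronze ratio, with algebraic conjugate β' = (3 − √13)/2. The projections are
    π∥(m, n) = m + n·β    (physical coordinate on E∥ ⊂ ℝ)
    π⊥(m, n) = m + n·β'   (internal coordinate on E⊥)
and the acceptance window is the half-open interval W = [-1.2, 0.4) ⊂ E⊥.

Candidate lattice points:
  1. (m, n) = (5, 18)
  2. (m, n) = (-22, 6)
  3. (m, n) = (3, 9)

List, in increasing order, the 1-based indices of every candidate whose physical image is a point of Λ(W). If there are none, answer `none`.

1, 3

Numerically β ≈ 3.30278 and β' = −1/β ≈ -0.30278.
candidate 1: (m,n)=(5,18) → π∥ = 5+18·β ≈ 64.44996, π⊥ = 5+18·β' ≈ -0.44996 ∈ [-1.2, 0.4) ⇒ IN Λ
candidate 2: (m,n)=(-22,6) → π∥ = -22+6·β ≈ -2.18335, π⊥ = -22+6·β' ≈ -23.81665 ∉ [-1.2, 0.4) ⇒ out
candidate 3: (m,n)=(3,9) → π∥ = 3+9·β ≈ 32.72498, π⊥ = 3+9·β' ≈ 0.27502 ∈ [-1.2, 0.4) ⇒ IN Λ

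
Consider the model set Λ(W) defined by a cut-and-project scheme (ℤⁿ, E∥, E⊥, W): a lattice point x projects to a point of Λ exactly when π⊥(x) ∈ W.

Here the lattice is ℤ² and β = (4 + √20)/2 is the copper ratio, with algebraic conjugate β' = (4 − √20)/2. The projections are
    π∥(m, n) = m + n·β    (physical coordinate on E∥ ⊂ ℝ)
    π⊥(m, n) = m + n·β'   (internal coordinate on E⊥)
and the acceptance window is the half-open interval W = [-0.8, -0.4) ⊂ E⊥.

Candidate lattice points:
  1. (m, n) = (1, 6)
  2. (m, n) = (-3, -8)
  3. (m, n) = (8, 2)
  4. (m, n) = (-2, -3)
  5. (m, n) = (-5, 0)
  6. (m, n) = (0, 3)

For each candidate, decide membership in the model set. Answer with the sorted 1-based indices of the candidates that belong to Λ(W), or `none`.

Compute β' = (4−√20)/2 = -0.236068, so π⊥(m,n) = m -0.236068·n.
candidate 1: (m,n)=(1,6) → π∥ = 1+6·β ≈ 26.416408, π⊥ = 1+6·β' ≈ -0.416408 ∈ [-0.8, -0.4) ⇒ IN Λ
candidate 2: (m,n)=(-3,-8) → π∥ = -3-8·β ≈ -36.888544, π⊥ = -3-8·β' ≈ -1.111456 ∉ [-0.8, -0.4) ⇒ out
candidate 3: (m,n)=(8,2) → π∥ = 8+2·β ≈ 16.472136, π⊥ = 8+2·β' ≈ 7.527864 ∉ [-0.8, -0.4) ⇒ out
candidate 4: (m,n)=(-2,-3) → π∥ = -2-3·β ≈ -14.708204, π⊥ = -2-3·β' ≈ -1.291796 ∉ [-0.8, -0.4) ⇒ out
candidate 5: (m,n)=(-5,0) → π∥ = -5+0·β ≈ -5.000000, π⊥ = -5+0·β' ≈ -5.000000 ∉ [-0.8, -0.4) ⇒ out
candidate 6: (m,n)=(0,3) → π∥ = 0+3·β ≈ 12.708204, π⊥ = 0+3·β' ≈ -0.708204 ∈ [-0.8, -0.4) ⇒ IN Λ

1, 6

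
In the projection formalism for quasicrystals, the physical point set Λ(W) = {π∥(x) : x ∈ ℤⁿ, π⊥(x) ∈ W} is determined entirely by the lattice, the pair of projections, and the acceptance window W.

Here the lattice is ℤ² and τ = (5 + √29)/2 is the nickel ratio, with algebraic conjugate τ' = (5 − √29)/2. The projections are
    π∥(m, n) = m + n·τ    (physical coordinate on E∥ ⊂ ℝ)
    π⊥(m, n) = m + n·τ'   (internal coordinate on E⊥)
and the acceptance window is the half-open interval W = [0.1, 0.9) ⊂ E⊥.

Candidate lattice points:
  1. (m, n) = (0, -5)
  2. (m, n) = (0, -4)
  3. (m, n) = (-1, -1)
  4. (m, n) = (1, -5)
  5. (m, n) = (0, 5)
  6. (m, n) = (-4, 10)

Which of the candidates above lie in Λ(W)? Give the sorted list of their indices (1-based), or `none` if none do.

Compute τ' = (5−√29)/2 = -0.1926, so π⊥(m,n) = m -0.1926·n.
#1 (0,-5): internal coord 0 + (-5)·τ' = +0.9629; +0.9629 ∉ [0.1, 0.9) → out
#2 (0,-4): internal coord 0 + (-4)·τ' = +0.7703; +0.7703 ∈ [0.1, 0.9) → IN Λ
#3 (-1,-1): internal coord -1 + (-1)·τ' = -0.8074; -0.8074 ∉ [0.1, 0.9) → out
#4 (1,-5): internal coord 1 + (-5)·τ' = +1.9629; +1.9629 ∉ [0.1, 0.9) → out
#5 (0,5): internal coord 0 + (5)·τ' = -0.9629; -0.9629 ∉ [0.1, 0.9) → out
#6 (-4,10): internal coord -4 + (10)·τ' = -5.9258; -5.9258 ∉ [0.1, 0.9) → out

2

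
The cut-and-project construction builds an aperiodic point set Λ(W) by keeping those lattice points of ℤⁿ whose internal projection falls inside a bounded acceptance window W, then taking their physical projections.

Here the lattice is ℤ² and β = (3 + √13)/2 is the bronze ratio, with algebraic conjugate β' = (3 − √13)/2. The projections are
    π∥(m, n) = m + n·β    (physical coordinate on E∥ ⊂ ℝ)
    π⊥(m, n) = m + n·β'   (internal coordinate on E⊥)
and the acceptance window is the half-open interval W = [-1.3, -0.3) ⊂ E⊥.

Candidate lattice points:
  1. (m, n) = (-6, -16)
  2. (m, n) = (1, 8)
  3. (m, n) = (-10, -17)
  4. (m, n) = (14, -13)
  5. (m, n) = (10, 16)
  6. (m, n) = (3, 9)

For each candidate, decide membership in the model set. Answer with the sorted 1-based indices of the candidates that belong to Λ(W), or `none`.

1

Numerically β ≈ 3.30278 and β' = −1/β ≈ -0.30278.
[1] lift (-6,-16): star map gives -1.15559; window check -1.3 ≤ -1.15559 < -0.3 is true → IN Λ
[2] lift (1,8): star map gives -1.42221; window check -1.3 ≤ -1.42221 < -0.3 is false → out
[3] lift (-10,-17): star map gives -4.85281; window check -1.3 ≤ -4.85281 < -0.3 is false → out
[4] lift (14,-13): star map gives 17.93608; window check -1.3 ≤ 17.93608 < -0.3 is false → out
[5] lift (10,16): star map gives 5.15559; window check -1.3 ≤ 5.15559 < -0.3 is false → out
[6] lift (3,9): star map gives 0.27502; window check -1.3 ≤ 0.27502 < -0.3 is false → out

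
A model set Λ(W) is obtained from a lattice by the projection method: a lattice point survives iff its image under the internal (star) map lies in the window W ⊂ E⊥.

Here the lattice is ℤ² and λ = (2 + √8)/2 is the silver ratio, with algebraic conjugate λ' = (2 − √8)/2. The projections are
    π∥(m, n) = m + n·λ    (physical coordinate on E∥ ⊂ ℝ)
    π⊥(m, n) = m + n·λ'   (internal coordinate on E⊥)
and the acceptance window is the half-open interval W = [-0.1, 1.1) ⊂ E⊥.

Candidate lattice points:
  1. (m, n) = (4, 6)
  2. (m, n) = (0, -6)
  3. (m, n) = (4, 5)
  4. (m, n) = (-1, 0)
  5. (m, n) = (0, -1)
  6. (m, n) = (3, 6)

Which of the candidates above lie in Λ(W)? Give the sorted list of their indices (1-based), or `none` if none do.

5, 6

λ' = (2−√8)/2 ≈ -0.414214.
candidate 1: (m,n)=(4,6) → π∥ = 4+6·λ ≈ 18.485281, π⊥ = 4+6·λ' ≈ 1.514719 ∉ [-0.1, 1.1) ⇒ out
candidate 2: (m,n)=(0,-6) → π∥ = 0-6·λ ≈ -14.485281, π⊥ = 0-6·λ' ≈ 2.485281 ∉ [-0.1, 1.1) ⇒ out
candidate 3: (m,n)=(4,5) → π∥ = 4+5·λ ≈ 16.071068, π⊥ = 4+5·λ' ≈ 1.928932 ∉ [-0.1, 1.1) ⇒ out
candidate 4: (m,n)=(-1,0) → π∥ = -1+0·λ ≈ -1.000000, π⊥ = -1+0·λ' ≈ -1.000000 ∉ [-0.1, 1.1) ⇒ out
candidate 5: (m,n)=(0,-1) → π∥ = 0-1·λ ≈ -2.414214, π⊥ = 0-1·λ' ≈ 0.414214 ∈ [-0.1, 1.1) ⇒ IN Λ
candidate 6: (m,n)=(3,6) → π∥ = 3+6·λ ≈ 17.485281, π⊥ = 3+6·λ' ≈ 0.514719 ∈ [-0.1, 1.1) ⇒ IN Λ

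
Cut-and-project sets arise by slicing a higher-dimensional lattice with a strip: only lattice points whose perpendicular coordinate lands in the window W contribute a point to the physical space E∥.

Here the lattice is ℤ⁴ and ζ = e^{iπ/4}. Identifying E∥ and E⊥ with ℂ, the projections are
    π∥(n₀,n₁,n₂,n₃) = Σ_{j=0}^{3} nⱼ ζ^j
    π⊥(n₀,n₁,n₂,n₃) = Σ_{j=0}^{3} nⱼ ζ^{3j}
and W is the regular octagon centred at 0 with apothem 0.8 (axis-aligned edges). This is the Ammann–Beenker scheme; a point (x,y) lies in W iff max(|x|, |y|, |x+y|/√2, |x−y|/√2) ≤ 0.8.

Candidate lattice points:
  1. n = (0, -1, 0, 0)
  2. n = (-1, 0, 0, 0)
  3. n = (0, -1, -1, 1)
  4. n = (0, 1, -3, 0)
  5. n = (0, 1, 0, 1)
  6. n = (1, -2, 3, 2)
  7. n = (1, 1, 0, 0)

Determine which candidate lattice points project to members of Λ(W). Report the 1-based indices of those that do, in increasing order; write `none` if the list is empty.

Internal map: ζ^{3j} for j=0..3 gives (1,0), (−√2/2,√2/2), (0,−1), (√2/2,√2/2).
#1 (0, -1, 0, 0): internal (0.70711, -0.70711); octagon support 1.00000 vs apothem 0.8 → ∉ W
#2 (-1, 0, 0, 0): internal (-1.00000, 0.00000); octagon support 1.00000 vs apothem 0.8 → ∉ W
#3 (0, -1, -1, 1): internal (1.41421, 1.00000); octagon support 1.70711 vs apothem 0.8 → ∉ W
#4 (0, 1, -3, 0): internal (-0.70711, 3.70711); octagon support 3.70711 vs apothem 0.8 → ∉ W
#5 (0, 1, 0, 1): internal (0.00000, 1.41421); octagon support 1.41421 vs apothem 0.8 → ∉ W
#6 (1, -2, 3, 2): internal (3.82843, -3.00000); octagon support 4.82843 vs apothem 0.8 → ∉ W
#7 (1, 1, 0, 0): internal (0.29289, 0.70711); octagon support 0.70711 vs apothem 0.8 → ∈ W

7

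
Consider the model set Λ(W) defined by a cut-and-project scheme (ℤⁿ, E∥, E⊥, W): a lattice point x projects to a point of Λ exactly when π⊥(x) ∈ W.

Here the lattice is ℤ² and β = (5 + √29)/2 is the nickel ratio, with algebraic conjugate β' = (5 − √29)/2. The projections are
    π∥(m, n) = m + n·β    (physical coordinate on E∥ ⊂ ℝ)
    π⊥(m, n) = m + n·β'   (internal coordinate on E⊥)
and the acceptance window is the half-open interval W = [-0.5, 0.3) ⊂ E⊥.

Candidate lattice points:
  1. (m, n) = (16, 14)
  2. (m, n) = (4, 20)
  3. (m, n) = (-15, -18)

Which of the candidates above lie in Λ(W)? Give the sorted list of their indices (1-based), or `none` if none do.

Numerically β ≈ 5.1926 and β' = −1/β ≈ -0.1926.
#1 (16,14): internal coord 16 + (14)·β' = +13.3038; +13.3038 ∉ [-0.5, 0.3) → out
#2 (4,20): internal coord 4 + (20)·β' = +0.1484; +0.1484 ∈ [-0.5, 0.3) → IN Λ
#3 (-15,-18): internal coord -15 + (-18)·β' = -11.5335; -11.5335 ∉ [-0.5, 0.3) → out

2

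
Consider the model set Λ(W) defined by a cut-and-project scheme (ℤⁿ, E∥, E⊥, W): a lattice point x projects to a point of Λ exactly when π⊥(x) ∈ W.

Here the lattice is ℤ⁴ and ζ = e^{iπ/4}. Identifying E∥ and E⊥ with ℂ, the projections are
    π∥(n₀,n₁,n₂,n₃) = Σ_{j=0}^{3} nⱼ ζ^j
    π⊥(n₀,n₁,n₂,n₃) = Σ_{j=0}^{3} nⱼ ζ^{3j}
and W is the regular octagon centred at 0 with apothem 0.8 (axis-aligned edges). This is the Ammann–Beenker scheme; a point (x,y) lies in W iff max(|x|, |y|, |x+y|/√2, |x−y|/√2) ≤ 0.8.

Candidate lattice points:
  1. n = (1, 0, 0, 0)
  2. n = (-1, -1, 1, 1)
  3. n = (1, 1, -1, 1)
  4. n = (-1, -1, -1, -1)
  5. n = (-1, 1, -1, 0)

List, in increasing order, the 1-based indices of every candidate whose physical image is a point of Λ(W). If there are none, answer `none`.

none

Internal map: ζ^{3j} for j=0..3 gives (1,0), (−√2/2,√2/2), (0,−1), (√2/2,√2/2).
candidate 1: n = (1, 0, 0, 0) → π⊥ ≈ (+1.000000, +0.000000); max(|x|,|y|,|x±y|/√2) = 1.000000 > 0.8 ⇒ ∉ W
candidate 2: n = (-1, -1, 1, 1) → π⊥ ≈ (+0.414214, -1.000000); max(|x|,|y|,|x±y|/√2) = 1.000000 > 0.8 ⇒ ∉ W
candidate 3: n = (1, 1, -1, 1) → π⊥ ≈ (+1.000000, +2.414214); max(|x|,|y|,|x±y|/√2) = 2.414214 > 0.8 ⇒ ∉ W
candidate 4: n = (-1, -1, -1, -1) → π⊥ ≈ (-1.000000, -0.414214); max(|x|,|y|,|x±y|/√2) = 1.000000 > 0.8 ⇒ ∉ W
candidate 5: n = (-1, 1, -1, 0) → π⊥ ≈ (-1.707107, +1.707107); max(|x|,|y|,|x±y|/√2) = 2.414214 > 0.8 ⇒ ∉ W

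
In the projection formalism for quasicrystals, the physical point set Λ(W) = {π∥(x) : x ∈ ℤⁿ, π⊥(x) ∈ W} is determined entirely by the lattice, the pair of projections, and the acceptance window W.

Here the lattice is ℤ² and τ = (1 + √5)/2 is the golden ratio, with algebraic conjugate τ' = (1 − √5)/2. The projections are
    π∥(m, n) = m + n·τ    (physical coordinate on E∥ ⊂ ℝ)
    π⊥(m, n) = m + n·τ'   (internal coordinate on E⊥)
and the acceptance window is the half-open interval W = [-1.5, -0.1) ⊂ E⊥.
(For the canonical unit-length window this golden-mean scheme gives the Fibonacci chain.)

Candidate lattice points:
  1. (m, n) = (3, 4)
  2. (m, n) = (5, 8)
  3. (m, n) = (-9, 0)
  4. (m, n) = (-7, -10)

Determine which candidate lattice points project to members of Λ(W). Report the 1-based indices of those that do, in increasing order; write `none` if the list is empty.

Numerically τ ≈ 1.61803 and τ' = −1/τ ≈ -0.61803.
[1] lift (3,4): star map gives 0.52786; window check -1.5 ≤ 0.52786 < -0.1 is false → out
[2] lift (5,8): star map gives 0.05573; window check -1.5 ≤ 0.05573 < -0.1 is false → out
[3] lift (-9,0): star map gives -9.00000; window check -1.5 ≤ -9.00000 < -0.1 is false → out
[4] lift (-7,-10): star map gives -0.81966; window check -1.5 ≤ -0.81966 < -0.1 is true → IN Λ

4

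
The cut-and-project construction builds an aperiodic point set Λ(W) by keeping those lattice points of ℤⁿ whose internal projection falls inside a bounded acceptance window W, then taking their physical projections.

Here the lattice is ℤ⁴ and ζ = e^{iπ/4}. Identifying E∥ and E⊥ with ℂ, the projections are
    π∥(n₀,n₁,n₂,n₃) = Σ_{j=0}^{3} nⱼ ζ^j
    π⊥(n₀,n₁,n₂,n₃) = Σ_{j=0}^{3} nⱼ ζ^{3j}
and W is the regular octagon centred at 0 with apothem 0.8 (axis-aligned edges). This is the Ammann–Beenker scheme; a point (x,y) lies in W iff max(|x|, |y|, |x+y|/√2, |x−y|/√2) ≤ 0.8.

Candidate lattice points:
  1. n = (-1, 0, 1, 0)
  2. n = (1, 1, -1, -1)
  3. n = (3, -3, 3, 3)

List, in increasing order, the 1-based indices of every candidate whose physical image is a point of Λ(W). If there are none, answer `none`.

none

With ζ = e^{iπ/4} the internal vectors are ζ^0,ζ^3,ζ^6,ζ^9.
#1 (-1, 0, 1, 0): internal (-1.000000, -1.000000); octagon support 1.414214 vs apothem 0.8 → ∉ W
#2 (1, 1, -1, -1): internal (-0.414214, 1.000000); octagon support 1.000000 vs apothem 0.8 → ∉ W
#3 (3, -3, 3, 3): internal (7.242641, -3.000000); octagon support 7.242641 vs apothem 0.8 → ∉ W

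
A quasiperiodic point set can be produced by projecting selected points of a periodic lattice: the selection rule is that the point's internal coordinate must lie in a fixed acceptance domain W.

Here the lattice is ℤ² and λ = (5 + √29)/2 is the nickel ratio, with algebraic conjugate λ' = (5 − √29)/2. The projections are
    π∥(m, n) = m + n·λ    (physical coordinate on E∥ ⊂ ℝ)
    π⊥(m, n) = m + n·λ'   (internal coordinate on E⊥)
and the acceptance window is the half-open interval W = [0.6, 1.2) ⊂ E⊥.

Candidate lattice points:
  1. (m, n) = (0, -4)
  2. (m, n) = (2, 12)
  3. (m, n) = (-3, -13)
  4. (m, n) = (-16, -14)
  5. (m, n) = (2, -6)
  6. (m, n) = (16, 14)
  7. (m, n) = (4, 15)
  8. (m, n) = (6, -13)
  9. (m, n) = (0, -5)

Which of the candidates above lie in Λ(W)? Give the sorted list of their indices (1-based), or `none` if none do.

1, 7, 9

λ' = (5−√29)/2 ≈ -0.192582.
[1] lift (0,-4): star map gives 0.770330; window check 0.6 ≤ 0.770330 < 1.2 is true → IN Λ
[2] lift (2,12): star map gives -0.310989; window check 0.6 ≤ -0.310989 < 1.2 is false → out
[3] lift (-3,-13): star map gives -0.496429; window check 0.6 ≤ -0.496429 < 1.2 is false → out
[4] lift (-16,-14): star map gives -13.303846; window check 0.6 ≤ -13.303846 < 1.2 is false → out
[5] lift (2,-6): star map gives 3.155494; window check 0.6 ≤ 3.155494 < 1.2 is false → out
[6] lift (16,14): star map gives 13.303846; window check 0.6 ≤ 13.303846 < 1.2 is false → out
[7] lift (4,15): star map gives 1.111264; window check 0.6 ≤ 1.111264 < 1.2 is true → IN Λ
[8] lift (6,-13): star map gives 8.503571; window check 0.6 ≤ 8.503571 < 1.2 is false → out
[9] lift (0,-5): star map gives 0.962912; window check 0.6 ≤ 0.962912 < 1.2 is true → IN Λ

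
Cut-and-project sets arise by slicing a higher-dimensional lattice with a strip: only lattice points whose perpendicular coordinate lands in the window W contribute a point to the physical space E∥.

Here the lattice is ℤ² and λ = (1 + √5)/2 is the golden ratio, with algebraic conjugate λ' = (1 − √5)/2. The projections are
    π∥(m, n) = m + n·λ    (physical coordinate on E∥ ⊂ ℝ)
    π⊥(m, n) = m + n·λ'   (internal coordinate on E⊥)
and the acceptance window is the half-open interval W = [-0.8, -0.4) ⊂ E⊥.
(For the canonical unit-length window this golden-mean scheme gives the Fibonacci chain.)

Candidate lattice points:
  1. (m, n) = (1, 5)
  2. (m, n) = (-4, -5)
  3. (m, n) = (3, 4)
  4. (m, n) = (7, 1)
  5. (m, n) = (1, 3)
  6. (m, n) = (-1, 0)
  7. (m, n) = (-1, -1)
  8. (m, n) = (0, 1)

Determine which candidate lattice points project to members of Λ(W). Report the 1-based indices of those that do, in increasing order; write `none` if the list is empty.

8

λ' = (1−√5)/2 ≈ -0.6180.
#1 (1,5): internal coord 1 + (5)·λ' = -2.0902; -2.0902 ∉ [-0.8, -0.4) → out
#2 (-4,-5): internal coord -4 + (-5)·λ' = -0.9098; -0.9098 ∉ [-0.8, -0.4) → out
#3 (3,4): internal coord 3 + (4)·λ' = +0.5279; +0.5279 ∉ [-0.8, -0.4) → out
#4 (7,1): internal coord 7 + (1)·λ' = +6.3820; +6.3820 ∉ [-0.8, -0.4) → out
#5 (1,3): internal coord 1 + (3)·λ' = -0.8541; -0.8541 ∉ [-0.8, -0.4) → out
#6 (-1,0): internal coord -1 + (0)·λ' = -1.0000; -1.0000 ∉ [-0.8, -0.4) → out
#7 (-1,-1): internal coord -1 + (-1)·λ' = -0.3820; -0.3820 ∉ [-0.8, -0.4) → out
#8 (0,1): internal coord 0 + (1)·λ' = -0.6180; -0.6180 ∈ [-0.8, -0.4) → IN Λ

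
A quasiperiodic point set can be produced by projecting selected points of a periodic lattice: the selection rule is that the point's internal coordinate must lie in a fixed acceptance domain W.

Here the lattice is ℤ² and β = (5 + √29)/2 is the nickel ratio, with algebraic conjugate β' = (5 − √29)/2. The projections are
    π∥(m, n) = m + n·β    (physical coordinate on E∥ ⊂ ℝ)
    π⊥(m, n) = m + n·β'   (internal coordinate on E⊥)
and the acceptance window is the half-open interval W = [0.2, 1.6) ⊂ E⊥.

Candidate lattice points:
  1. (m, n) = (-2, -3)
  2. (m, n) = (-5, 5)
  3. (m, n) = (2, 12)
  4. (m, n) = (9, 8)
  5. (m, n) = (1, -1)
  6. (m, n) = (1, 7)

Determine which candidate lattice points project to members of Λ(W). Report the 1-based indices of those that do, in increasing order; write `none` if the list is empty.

5

β' = (5−√29)/2 ≈ -0.19258.
candidate 1: (m,n)=(-2,-3) → π∥ = -2-3·β ≈ -17.57775, π⊥ = -2-3·β' ≈ -1.42225 ∉ [0.2, 1.6) ⇒ out
candidate 2: (m,n)=(-5,5) → π∥ = -5+5·β ≈ 20.96291, π⊥ = -5+5·β' ≈ -5.96291 ∉ [0.2, 1.6) ⇒ out
candidate 3: (m,n)=(2,12) → π∥ = 2+12·β ≈ 64.31099, π⊥ = 2+12·β' ≈ -0.31099 ∉ [0.2, 1.6) ⇒ out
candidate 4: (m,n)=(9,8) → π∥ = 9+8·β ≈ 50.54066, π⊥ = 9+8·β' ≈ 7.45934 ∉ [0.2, 1.6) ⇒ out
candidate 5: (m,n)=(1,-1) → π∥ = 1-1·β ≈ -4.19258, π⊥ = 1-1·β' ≈ 1.19258 ∈ [0.2, 1.6) ⇒ IN Λ
candidate 6: (m,n)=(1,7) → π∥ = 1+7·β ≈ 37.34808, π⊥ = 1+7·β' ≈ -0.34808 ∉ [0.2, 1.6) ⇒ out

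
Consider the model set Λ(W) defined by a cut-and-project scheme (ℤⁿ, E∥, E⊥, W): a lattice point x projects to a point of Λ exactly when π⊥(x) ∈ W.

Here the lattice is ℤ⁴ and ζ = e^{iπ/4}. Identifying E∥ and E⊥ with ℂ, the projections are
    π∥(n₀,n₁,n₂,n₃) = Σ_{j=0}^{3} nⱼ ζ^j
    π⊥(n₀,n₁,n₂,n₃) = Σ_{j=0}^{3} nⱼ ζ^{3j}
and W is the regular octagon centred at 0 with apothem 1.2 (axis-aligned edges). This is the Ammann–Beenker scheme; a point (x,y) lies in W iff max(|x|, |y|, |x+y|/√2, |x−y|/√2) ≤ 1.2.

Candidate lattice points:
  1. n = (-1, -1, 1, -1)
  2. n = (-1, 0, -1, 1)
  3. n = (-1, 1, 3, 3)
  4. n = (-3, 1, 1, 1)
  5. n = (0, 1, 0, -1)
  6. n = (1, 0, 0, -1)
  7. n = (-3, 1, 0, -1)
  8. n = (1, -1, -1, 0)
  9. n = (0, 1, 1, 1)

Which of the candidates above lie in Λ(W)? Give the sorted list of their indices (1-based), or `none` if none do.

3, 6, 9

With ζ = e^{iπ/4} the internal vectors are ζ^0,ζ^3,ζ^6,ζ^9.
candidate 1: n = (-1, -1, 1, -1) → π⊥ ≈ (-1.000000, -2.414214); max(|x|,|y|,|x±y|/√2) = 2.414214 > 1.2 ⇒ ∉ W
candidate 2: n = (-1, 0, -1, 1) → π⊥ ≈ (-0.292893, +1.707107); max(|x|,|y|,|x±y|/√2) = 1.707107 > 1.2 ⇒ ∉ W
candidate 3: n = (-1, 1, 3, 3) → π⊥ ≈ (+0.414214, -0.171573); max(|x|,|y|,|x±y|/√2) = 0.414214 ≤ 1.2 ⇒ ∈ W
candidate 4: n = (-3, 1, 1, 1) → π⊥ ≈ (-3.000000, +0.414214); max(|x|,|y|,|x±y|/√2) = 3.000000 > 1.2 ⇒ ∉ W
candidate 5: n = (0, 1, 0, -1) → π⊥ ≈ (-1.414214, +0.000000); max(|x|,|y|,|x±y|/√2) = 1.414214 > 1.2 ⇒ ∉ W
candidate 6: n = (1, 0, 0, -1) → π⊥ ≈ (+0.292893, -0.707107); max(|x|,|y|,|x±y|/√2) = 0.707107 ≤ 1.2 ⇒ ∈ W
candidate 7: n = (-3, 1, 0, -1) → π⊥ ≈ (-4.414214, +0.000000); max(|x|,|y|,|x±y|/√2) = 4.414214 > 1.2 ⇒ ∉ W
candidate 8: n = (1, -1, -1, 0) → π⊥ ≈ (+1.707107, +0.292893); max(|x|,|y|,|x±y|/√2) = 1.707107 > 1.2 ⇒ ∉ W
candidate 9: n = (0, 1, 1, 1) → π⊥ ≈ (+0.000000, +0.414214); max(|x|,|y|,|x±y|/√2) = 0.414214 ≤ 1.2 ⇒ ∈ W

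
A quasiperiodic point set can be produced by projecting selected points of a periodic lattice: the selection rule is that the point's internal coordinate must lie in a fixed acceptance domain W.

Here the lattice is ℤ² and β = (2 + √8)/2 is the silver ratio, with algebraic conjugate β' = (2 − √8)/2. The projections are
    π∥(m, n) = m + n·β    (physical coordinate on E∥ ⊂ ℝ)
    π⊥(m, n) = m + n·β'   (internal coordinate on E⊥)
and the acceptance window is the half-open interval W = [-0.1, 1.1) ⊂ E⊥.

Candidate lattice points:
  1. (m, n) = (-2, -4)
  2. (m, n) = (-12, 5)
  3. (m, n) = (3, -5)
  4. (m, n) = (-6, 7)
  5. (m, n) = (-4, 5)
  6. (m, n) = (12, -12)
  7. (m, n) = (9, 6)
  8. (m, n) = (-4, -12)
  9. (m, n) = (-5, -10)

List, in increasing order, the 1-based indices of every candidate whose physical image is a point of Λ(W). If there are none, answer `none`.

8

β' = (2−√8)/2 ≈ -0.414214.
[1] lift (-2,-4): star map gives -0.343146; window check -0.1 ≤ -0.343146 < 1.1 is false → out
[2] lift (-12,5): star map gives -14.071068; window check -0.1 ≤ -14.071068 < 1.1 is false → out
[3] lift (3,-5): star map gives 5.071068; window check -0.1 ≤ 5.071068 < 1.1 is false → out
[4] lift (-6,7): star map gives -8.899495; window check -0.1 ≤ -8.899495 < 1.1 is false → out
[5] lift (-4,5): star map gives -6.071068; window check -0.1 ≤ -6.071068 < 1.1 is false → out
[6] lift (12,-12): star map gives 16.970563; window check -0.1 ≤ 16.970563 < 1.1 is false → out
[7] lift (9,6): star map gives 6.514719; window check -0.1 ≤ 6.514719 < 1.1 is false → out
[8] lift (-4,-12): star map gives 0.970563; window check -0.1 ≤ 0.970563 < 1.1 is true → IN Λ
[9] lift (-5,-10): star map gives -0.857864; window check -0.1 ≤ -0.857864 < 1.1 is false → out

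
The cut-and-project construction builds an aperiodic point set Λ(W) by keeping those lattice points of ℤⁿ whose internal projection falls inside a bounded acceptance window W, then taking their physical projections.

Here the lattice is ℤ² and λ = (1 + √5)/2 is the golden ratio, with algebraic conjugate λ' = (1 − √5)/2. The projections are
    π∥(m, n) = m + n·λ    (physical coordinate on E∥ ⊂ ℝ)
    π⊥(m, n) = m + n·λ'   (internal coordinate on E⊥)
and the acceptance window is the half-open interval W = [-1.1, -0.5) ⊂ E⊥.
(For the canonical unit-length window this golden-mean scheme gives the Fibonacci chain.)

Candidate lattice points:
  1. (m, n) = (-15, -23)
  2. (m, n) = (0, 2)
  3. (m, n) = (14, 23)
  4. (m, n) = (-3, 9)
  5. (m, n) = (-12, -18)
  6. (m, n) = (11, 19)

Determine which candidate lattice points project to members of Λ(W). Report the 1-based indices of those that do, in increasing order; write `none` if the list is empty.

λ' = (1−√5)/2 ≈ -0.61803.
candidate 1: (m,n)=(-15,-23) → π∥ = -15-23·λ ≈ -52.21478, π⊥ = -15-23·λ' ≈ -0.78522 ∈ [-1.1, -0.5) ⇒ IN Λ
candidate 2: (m,n)=(0,2) → π∥ = 0+2·λ ≈ 3.23607, π⊥ = 0+2·λ' ≈ -1.23607 ∉ [-1.1, -0.5) ⇒ out
candidate 3: (m,n)=(14,23) → π∥ = 14+23·λ ≈ 51.21478, π⊥ = 14+23·λ' ≈ -0.21478 ∉ [-1.1, -0.5) ⇒ out
candidate 4: (m,n)=(-3,9) → π∥ = -3+9·λ ≈ 11.56231, π⊥ = -3+9·λ' ≈ -8.56231 ∉ [-1.1, -0.5) ⇒ out
candidate 5: (m,n)=(-12,-18) → π∥ = -12-18·λ ≈ -41.12461, π⊥ = -12-18·λ' ≈ -0.87539 ∈ [-1.1, -0.5) ⇒ IN Λ
candidate 6: (m,n)=(11,19) → π∥ = 11+19·λ ≈ 41.74265, π⊥ = 11+19·λ' ≈ -0.74265 ∈ [-1.1, -0.5) ⇒ IN Λ

1, 5, 6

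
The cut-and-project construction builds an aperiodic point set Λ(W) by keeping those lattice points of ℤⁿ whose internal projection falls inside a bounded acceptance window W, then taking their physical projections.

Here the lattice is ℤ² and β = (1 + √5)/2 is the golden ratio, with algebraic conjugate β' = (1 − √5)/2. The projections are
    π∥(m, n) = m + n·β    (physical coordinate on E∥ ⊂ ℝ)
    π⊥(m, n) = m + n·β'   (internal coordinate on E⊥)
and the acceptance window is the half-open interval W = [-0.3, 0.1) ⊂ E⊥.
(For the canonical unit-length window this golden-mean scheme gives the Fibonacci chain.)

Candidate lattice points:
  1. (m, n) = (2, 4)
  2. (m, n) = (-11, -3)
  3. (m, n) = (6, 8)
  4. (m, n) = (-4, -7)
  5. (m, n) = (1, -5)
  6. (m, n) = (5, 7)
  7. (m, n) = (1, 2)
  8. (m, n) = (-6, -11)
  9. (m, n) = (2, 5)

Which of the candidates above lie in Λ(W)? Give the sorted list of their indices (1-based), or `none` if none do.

7

Numerically β ≈ 1.618034 and β' = −1/β ≈ -0.618034.
#1 (2,4): internal coord 2 + (4)·β' = -0.472136; -0.472136 ∉ [-0.3, 0.1) → out
#2 (-11,-3): internal coord -11 + (-3)·β' = -9.145898; -9.145898 ∉ [-0.3, 0.1) → out
#3 (6,8): internal coord 6 + (8)·β' = +1.055728; +1.055728 ∉ [-0.3, 0.1) → out
#4 (-4,-7): internal coord -4 + (-7)·β' = +0.326238; +0.326238 ∉ [-0.3, 0.1) → out
#5 (1,-5): internal coord 1 + (-5)·β' = +4.090170; +4.090170 ∉ [-0.3, 0.1) → out
#6 (5,7): internal coord 5 + (7)·β' = +0.673762; +0.673762 ∉ [-0.3, 0.1) → out
#7 (1,2): internal coord 1 + (2)·β' = -0.236068; -0.236068 ∈ [-0.3, 0.1) → IN Λ
#8 (-6,-11): internal coord -6 + (-11)·β' = +0.798374; +0.798374 ∉ [-0.3, 0.1) → out
#9 (2,5): internal coord 2 + (5)·β' = -1.090170; -1.090170 ∉ [-0.3, 0.1) → out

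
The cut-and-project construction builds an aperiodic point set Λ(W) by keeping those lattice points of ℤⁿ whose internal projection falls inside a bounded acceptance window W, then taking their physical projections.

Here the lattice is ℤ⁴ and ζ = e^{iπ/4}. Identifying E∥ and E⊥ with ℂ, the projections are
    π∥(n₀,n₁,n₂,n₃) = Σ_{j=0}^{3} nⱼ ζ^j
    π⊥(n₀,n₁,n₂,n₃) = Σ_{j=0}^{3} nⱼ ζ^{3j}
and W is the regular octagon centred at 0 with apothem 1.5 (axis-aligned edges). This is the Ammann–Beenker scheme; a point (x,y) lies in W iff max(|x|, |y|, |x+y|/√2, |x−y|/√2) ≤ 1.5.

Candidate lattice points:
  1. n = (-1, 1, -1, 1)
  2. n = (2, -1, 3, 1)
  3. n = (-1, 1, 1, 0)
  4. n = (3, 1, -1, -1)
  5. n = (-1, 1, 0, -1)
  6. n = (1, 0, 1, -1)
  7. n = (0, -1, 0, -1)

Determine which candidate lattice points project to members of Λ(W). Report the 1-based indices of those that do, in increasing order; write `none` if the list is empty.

With ζ = e^{iπ/4} the internal vectors are ζ^0,ζ^3,ζ^6,ζ^9.
candidate 1: n = (-1, 1, -1, 1) → π⊥ ≈ (-1.00000, +2.41421); max(|x|,|y|,|x±y|/√2) = 2.41421 > 1.5 ⇒ ∉ W
candidate 2: n = (2, -1, 3, 1) → π⊥ ≈ (+3.41421, -3.00000); max(|x|,|y|,|x±y|/√2) = 4.53553 > 1.5 ⇒ ∉ W
candidate 3: n = (-1, 1, 1, 0) → π⊥ ≈ (-1.70711, -0.29289); max(|x|,|y|,|x±y|/√2) = 1.70711 > 1.5 ⇒ ∉ W
candidate 4: n = (3, 1, -1, -1) → π⊥ ≈ (+1.58579, +1.00000); max(|x|,|y|,|x±y|/√2) = 1.82843 > 1.5 ⇒ ∉ W
candidate 5: n = (-1, 1, 0, -1) → π⊥ ≈ (-2.41421, +0.00000); max(|x|,|y|,|x±y|/√2) = 2.41421 > 1.5 ⇒ ∉ W
candidate 6: n = (1, 0, 1, -1) → π⊥ ≈ (+0.29289, -1.70711); max(|x|,|y|,|x±y|/√2) = 1.70711 > 1.5 ⇒ ∉ W
candidate 7: n = (0, -1, 0, -1) → π⊥ ≈ (+0.00000, -1.41421); max(|x|,|y|,|x±y|/√2) = 1.41421 ≤ 1.5 ⇒ ∈ W

7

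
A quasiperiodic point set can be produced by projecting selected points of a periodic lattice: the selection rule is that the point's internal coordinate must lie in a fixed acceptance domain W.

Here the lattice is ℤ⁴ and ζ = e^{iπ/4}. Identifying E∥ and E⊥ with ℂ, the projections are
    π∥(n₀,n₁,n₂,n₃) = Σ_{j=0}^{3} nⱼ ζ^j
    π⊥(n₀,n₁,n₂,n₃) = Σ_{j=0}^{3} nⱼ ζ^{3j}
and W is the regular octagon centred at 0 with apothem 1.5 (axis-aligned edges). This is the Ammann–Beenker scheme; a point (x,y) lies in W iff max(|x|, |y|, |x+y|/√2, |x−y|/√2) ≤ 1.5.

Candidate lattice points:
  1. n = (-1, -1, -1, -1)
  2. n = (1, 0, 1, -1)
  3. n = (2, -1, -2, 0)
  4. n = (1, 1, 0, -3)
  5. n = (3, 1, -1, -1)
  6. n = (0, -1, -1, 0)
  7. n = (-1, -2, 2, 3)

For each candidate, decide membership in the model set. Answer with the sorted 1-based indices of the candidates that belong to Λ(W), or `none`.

1, 6

π⊥(n) = n₀ + n₁ζ³ + n₂ζ⁶ + n₃ζ⁹ where ζ = e^{iπ/4}.
#1 (-1, -1, -1, -1): internal (-1.000000, -0.414214); octagon support 1.000000 vs apothem 1.5 → ∈ W
#2 (1, 0, 1, -1): internal (0.292893, -1.707107); octagon support 1.707107 vs apothem 1.5 → ∉ W
#3 (2, -1, -2, 0): internal (2.707107, 1.292893); octagon support 2.828427 vs apothem 1.5 → ∉ W
#4 (1, 1, 0, -3): internal (-1.828427, -1.414214); octagon support 2.292893 vs apothem 1.5 → ∉ W
#5 (3, 1, -1, -1): internal (1.585786, 1.000000); octagon support 1.828427 vs apothem 1.5 → ∉ W
#6 (0, -1, -1, 0): internal (0.707107, 0.292893); octagon support 0.707107 vs apothem 1.5 → ∈ W
#7 (-1, -2, 2, 3): internal (2.535534, -1.292893); octagon support 2.707107 vs apothem 1.5 → ∉ W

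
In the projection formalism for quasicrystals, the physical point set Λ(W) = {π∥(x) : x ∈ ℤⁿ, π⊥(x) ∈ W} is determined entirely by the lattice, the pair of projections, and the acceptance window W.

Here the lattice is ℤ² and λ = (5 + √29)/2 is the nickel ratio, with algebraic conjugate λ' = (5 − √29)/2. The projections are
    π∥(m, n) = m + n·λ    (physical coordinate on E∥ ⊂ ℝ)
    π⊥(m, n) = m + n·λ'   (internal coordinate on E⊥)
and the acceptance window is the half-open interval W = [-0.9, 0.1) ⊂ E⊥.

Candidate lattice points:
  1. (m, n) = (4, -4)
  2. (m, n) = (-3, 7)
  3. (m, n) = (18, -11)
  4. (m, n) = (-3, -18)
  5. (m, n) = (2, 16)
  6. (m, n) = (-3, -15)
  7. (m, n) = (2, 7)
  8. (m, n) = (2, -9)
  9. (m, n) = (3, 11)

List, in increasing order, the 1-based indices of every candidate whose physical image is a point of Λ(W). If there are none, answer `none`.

6

λ' = (5−√29)/2 ≈ -0.19258.
candidate 1: (m,n)=(4,-4) → π∥ = 4-4·λ ≈ -16.77033, π⊥ = 4-4·λ' ≈ 4.77033 ∉ [-0.9, 0.1) ⇒ out
candidate 2: (m,n)=(-3,7) → π∥ = -3+7·λ ≈ 33.34808, π⊥ = -3+7·λ' ≈ -4.34808 ∉ [-0.9, 0.1) ⇒ out
candidate 3: (m,n)=(18,-11) → π∥ = 18-11·λ ≈ -39.11841, π⊥ = 18-11·λ' ≈ 20.11841 ∉ [-0.9, 0.1) ⇒ out
candidate 4: (m,n)=(-3,-18) → π∥ = -3-18·λ ≈ -96.46648, π⊥ = -3-18·λ' ≈ 0.46648 ∉ [-0.9, 0.1) ⇒ out
candidate 5: (m,n)=(2,16) → π∥ = 2+16·λ ≈ 85.08132, π⊥ = 2+16·λ' ≈ -1.08132 ∉ [-0.9, 0.1) ⇒ out
candidate 6: (m,n)=(-3,-15) → π∥ = -3-15·λ ≈ -80.88874, π⊥ = -3-15·λ' ≈ -0.11126 ∈ [-0.9, 0.1) ⇒ IN Λ
candidate 7: (m,n)=(2,7) → π∥ = 2+7·λ ≈ 38.34808, π⊥ = 2+7·λ' ≈ 0.65192 ∉ [-0.9, 0.1) ⇒ out
candidate 8: (m,n)=(2,-9) → π∥ = 2-9·λ ≈ -44.73324, π⊥ = 2-9·λ' ≈ 3.73324 ∉ [-0.9, 0.1) ⇒ out
candidate 9: (m,n)=(3,11) → π∥ = 3+11·λ ≈ 60.11841, π⊥ = 3+11·λ' ≈ 0.88159 ∉ [-0.9, 0.1) ⇒ out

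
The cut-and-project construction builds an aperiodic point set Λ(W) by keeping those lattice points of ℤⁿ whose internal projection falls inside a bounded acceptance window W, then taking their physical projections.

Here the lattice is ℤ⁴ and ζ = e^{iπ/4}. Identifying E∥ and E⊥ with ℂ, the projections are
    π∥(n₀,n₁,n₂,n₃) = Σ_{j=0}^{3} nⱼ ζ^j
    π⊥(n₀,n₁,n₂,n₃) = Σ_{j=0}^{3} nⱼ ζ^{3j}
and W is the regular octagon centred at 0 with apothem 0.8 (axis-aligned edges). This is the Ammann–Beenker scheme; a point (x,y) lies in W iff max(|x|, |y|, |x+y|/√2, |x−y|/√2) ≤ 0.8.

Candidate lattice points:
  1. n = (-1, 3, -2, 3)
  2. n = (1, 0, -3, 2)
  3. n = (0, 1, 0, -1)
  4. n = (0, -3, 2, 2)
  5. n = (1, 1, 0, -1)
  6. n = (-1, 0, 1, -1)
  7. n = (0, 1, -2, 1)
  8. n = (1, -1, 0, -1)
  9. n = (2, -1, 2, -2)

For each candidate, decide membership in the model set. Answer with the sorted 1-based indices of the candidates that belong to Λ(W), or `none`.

Internal map: ζ^{3j} for j=0..3 gives (1,0), (−√2/2,√2/2), (0,−1), (√2/2,√2/2).
candidate 1: n = (-1, 3, -2, 3) → π⊥ ≈ (-1.000000, +6.242641); max(|x|,|y|,|x±y|/√2) = 6.242641 > 0.8 ⇒ ∉ W
candidate 2: n = (1, 0, -3, 2) → π⊥ ≈ (+2.414214, +4.414214); max(|x|,|y|,|x±y|/√2) = 4.828427 > 0.8 ⇒ ∉ W
candidate 3: n = (0, 1, 0, -1) → π⊥ ≈ (-1.414214, +0.000000); max(|x|,|y|,|x±y|/√2) = 1.414214 > 0.8 ⇒ ∉ W
candidate 4: n = (0, -3, 2, 2) → π⊥ ≈ (+3.535534, -2.707107); max(|x|,|y|,|x±y|/√2) = 4.414214 > 0.8 ⇒ ∉ W
candidate 5: n = (1, 1, 0, -1) → π⊥ ≈ (-0.414214, +0.000000); max(|x|,|y|,|x±y|/√2) = 0.414214 ≤ 0.8 ⇒ ∈ W
candidate 6: n = (-1, 0, 1, -1) → π⊥ ≈ (-1.707107, -1.707107); max(|x|,|y|,|x±y|/√2) = 2.414214 > 0.8 ⇒ ∉ W
candidate 7: n = (0, 1, -2, 1) → π⊥ ≈ (+0.000000, +3.414214); max(|x|,|y|,|x±y|/√2) = 3.414214 > 0.8 ⇒ ∉ W
candidate 8: n = (1, -1, 0, -1) → π⊥ ≈ (+1.000000, -1.414214); max(|x|,|y|,|x±y|/√2) = 1.707107 > 0.8 ⇒ ∉ W
candidate 9: n = (2, -1, 2, -2) → π⊥ ≈ (+1.292893, -4.121320); max(|x|,|y|,|x±y|/√2) = 4.121320 > 0.8 ⇒ ∉ W

5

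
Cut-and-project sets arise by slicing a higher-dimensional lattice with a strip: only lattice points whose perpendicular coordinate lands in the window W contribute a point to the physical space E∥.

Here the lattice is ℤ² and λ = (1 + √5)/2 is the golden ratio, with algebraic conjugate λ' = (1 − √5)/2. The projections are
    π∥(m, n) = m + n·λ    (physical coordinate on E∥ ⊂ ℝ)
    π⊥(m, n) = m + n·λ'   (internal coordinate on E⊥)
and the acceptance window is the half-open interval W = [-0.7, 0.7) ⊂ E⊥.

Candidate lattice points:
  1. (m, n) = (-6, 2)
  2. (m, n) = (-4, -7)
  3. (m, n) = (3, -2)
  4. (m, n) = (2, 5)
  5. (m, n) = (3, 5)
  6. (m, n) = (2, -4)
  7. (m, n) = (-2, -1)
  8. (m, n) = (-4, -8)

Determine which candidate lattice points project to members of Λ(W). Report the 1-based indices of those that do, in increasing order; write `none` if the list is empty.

2, 5

Compute λ' = (1−√5)/2 = -0.618034, so π⊥(m,n) = m -0.618034·n.
[1] lift (-6,2): star map gives -7.236068; window check -0.7 ≤ -7.236068 < 0.7 is false → out
[2] lift (-4,-7): star map gives 0.326238; window check -0.7 ≤ 0.326238 < 0.7 is true → IN Λ
[3] lift (3,-2): star map gives 4.236068; window check -0.7 ≤ 4.236068 < 0.7 is false → out
[4] lift (2,5): star map gives -1.090170; window check -0.7 ≤ -1.090170 < 0.7 is false → out
[5] lift (3,5): star map gives -0.090170; window check -0.7 ≤ -0.090170 < 0.7 is true → IN Λ
[6] lift (2,-4): star map gives 4.472136; window check -0.7 ≤ 4.472136 < 0.7 is false → out
[7] lift (-2,-1): star map gives -1.381966; window check -0.7 ≤ -1.381966 < 0.7 is false → out
[8] lift (-4,-8): star map gives 0.944272; window check -0.7 ≤ 0.944272 < 0.7 is false → out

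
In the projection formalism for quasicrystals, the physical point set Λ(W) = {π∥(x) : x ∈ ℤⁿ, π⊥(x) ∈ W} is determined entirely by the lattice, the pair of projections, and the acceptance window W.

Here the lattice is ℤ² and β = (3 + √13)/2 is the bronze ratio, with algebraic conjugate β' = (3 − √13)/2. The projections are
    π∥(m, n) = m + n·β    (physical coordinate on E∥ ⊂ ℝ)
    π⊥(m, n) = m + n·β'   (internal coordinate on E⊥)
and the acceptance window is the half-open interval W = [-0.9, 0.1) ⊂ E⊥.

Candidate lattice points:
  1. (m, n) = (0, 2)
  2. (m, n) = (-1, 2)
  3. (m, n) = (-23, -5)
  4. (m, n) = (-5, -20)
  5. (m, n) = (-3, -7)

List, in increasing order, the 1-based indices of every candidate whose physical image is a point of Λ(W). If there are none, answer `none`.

1, 5

β' = (3−√13)/2 ≈ -0.3028.
#1 (0,2): internal coord 0 + (2)·β' = -0.6056; -0.6056 ∈ [-0.9, 0.1) → IN Λ
#2 (-1,2): internal coord -1 + (2)·β' = -1.6056; -1.6056 ∉ [-0.9, 0.1) → out
#3 (-23,-5): internal coord -23 + (-5)·β' = -21.4861; -21.4861 ∉ [-0.9, 0.1) → out
#4 (-5,-20): internal coord -5 + (-20)·β' = +1.0555; +1.0555 ∉ [-0.9, 0.1) → out
#5 (-3,-7): internal coord -3 + (-7)·β' = -0.8806; -0.8806 ∈ [-0.9, 0.1) → IN Λ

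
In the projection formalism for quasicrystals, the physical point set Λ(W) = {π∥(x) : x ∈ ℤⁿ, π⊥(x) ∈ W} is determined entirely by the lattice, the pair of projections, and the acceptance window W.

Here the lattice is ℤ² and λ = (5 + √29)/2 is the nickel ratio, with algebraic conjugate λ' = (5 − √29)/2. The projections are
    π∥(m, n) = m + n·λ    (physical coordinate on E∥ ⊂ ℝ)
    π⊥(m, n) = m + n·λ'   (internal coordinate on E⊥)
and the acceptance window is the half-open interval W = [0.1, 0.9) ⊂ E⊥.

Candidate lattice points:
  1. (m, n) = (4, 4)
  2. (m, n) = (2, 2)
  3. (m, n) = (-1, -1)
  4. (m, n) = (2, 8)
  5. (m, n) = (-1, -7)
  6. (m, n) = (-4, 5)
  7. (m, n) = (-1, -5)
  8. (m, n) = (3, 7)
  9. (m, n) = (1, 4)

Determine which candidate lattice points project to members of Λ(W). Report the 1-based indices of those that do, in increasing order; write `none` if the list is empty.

4, 5, 9

Numerically λ ≈ 5.19258 and λ' = −1/λ ≈ -0.19258.
[1] lift (4,4): star map gives 3.22967; window check 0.1 ≤ 3.22967 < 0.9 is false → out
[2] lift (2,2): star map gives 1.61484; window check 0.1 ≤ 1.61484 < 0.9 is false → out
[3] lift (-1,-1): star map gives -0.80742; window check 0.1 ≤ -0.80742 < 0.9 is false → out
[4] lift (2,8): star map gives 0.45934; window check 0.1 ≤ 0.45934 < 0.9 is true → IN Λ
[5] lift (-1,-7): star map gives 0.34808; window check 0.1 ≤ 0.34808 < 0.9 is true → IN Λ
[6] lift (-4,5): star map gives -4.96291; window check 0.1 ≤ -4.96291 < 0.9 is false → out
[7] lift (-1,-5): star map gives -0.03709; window check 0.1 ≤ -0.03709 < 0.9 is false → out
[8] lift (3,7): star map gives 1.65192; window check 0.1 ≤ 1.65192 < 0.9 is false → out
[9] lift (1,4): star map gives 0.22967; window check 0.1 ≤ 0.22967 < 0.9 is true → IN Λ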